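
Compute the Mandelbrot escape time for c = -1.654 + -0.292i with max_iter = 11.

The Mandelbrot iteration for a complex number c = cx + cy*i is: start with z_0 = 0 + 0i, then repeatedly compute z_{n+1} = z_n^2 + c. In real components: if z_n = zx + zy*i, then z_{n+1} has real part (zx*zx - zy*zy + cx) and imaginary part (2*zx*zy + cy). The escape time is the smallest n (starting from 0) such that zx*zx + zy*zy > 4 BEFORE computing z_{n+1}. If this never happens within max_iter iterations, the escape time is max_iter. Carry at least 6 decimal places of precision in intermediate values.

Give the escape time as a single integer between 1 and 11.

z_0 = 0 + 0i, c = -1.6540 + -0.2920i
Iter 1: z = -1.6540 + -0.2920i, |z|^2 = 2.8210
Iter 2: z = 0.9965 + 0.6739i, |z|^2 = 1.4471
Iter 3: z = -1.1153 + 1.0511i, |z|^2 = 2.3486
Iter 4: z = -1.5150 + -2.6365i, |z|^2 = 9.2462
Escaped at iteration 4

Answer: 4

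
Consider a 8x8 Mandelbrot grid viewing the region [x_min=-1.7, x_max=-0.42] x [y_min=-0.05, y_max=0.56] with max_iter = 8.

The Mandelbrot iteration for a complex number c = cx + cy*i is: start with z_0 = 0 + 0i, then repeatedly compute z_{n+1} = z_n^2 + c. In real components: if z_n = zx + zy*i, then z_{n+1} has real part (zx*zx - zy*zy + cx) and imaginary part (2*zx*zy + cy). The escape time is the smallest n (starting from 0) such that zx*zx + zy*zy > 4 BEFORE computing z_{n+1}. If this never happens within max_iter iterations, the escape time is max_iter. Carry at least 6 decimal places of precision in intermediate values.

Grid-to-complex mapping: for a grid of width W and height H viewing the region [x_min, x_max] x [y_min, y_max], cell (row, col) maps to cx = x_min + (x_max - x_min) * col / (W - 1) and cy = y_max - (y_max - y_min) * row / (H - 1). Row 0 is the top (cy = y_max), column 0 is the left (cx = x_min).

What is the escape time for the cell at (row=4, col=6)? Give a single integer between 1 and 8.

Answer: 8

Derivation:
z_0 = 0 + 0i, c = -0.6029 + 0.2114i
Iter 1: z = -0.6029 + 0.2114i, |z|^2 = 0.4081
Iter 2: z = -0.2841 + -0.0435i, |z|^2 = 0.0826
Iter 3: z = -0.5240 + 0.2361i, |z|^2 = 0.3304
Iter 4: z = -0.3840 + -0.0361i, |z|^2 = 0.1488
Iter 5: z = -0.4567 + 0.2391i, |z|^2 = 0.2657
Iter 6: z = -0.4515 + -0.0070i, |z|^2 = 0.2039
Iter 7: z = -0.3991 + 0.2177i, |z|^2 = 0.2067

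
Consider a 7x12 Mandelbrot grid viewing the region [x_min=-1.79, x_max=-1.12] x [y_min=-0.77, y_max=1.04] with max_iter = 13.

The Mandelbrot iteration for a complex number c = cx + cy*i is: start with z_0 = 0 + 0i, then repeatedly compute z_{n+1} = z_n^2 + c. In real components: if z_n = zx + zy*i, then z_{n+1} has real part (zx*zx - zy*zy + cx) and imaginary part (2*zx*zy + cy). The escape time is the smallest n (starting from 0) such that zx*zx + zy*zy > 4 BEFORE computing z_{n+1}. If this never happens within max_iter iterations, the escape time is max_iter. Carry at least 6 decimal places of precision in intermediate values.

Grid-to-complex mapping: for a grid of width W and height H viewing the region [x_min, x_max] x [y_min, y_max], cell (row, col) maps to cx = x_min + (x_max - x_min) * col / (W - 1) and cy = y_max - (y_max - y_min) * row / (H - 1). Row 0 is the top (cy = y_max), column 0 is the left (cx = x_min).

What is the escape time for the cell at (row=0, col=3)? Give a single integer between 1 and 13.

Answer: 2

Derivation:
z_0 = 0 + 0i, c = -1.4550 + 1.0400i
Iter 1: z = -1.4550 + 1.0400i, |z|^2 = 3.1986
Iter 2: z = -0.4196 + -1.9864i, |z|^2 = 4.1218
Escaped at iteration 2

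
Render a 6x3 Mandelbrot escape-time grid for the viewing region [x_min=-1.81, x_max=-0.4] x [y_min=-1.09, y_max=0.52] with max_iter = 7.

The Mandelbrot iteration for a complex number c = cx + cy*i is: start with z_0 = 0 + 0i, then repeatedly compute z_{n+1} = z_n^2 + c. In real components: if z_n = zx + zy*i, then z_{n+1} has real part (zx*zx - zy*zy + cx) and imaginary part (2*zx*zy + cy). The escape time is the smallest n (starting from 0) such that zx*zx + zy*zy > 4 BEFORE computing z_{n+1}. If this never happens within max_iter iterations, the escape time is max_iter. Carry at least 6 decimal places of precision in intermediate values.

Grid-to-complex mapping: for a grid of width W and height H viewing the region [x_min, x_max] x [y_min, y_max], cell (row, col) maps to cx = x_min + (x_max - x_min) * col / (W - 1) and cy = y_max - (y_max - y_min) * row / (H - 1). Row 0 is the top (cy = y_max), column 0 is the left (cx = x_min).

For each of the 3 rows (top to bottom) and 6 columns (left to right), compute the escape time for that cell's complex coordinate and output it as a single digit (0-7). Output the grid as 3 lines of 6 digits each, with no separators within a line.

(row=0, col=0): c = -1.8100 + 0.5200i → escape time 3
(row=0, col=1): c = -1.5280 + 0.5200i → escape time 3
(row=0, col=2): c = -1.2460 + 0.5200i → escape time 4
(row=0, col=3): c = -0.9640 + 0.5200i → escape time 5
(row=0, col=4): c = -0.6820 + 0.5200i → escape time 7
(row=0, col=5): c = -0.4000 + 0.5200i → escape time 7
(row=1, col=0): c = -1.8100 + -0.2850i → escape time 4
(row=1, col=1): c = -1.5280 + -0.2850i → escape time 5
(row=1, col=2): c = -1.2460 + -0.2850i → escape time 7
(row=1, col=3): c = -0.9640 + -0.2850i → escape time 7
(row=1, col=4): c = -0.6820 + -0.2850i → escape time 7
(row=1, col=5): c = -0.4000 + -0.2850i → escape time 7
(row=2, col=0): c = -1.8100 + -1.0900i → escape time 1
(row=2, col=1): c = -1.5280 + -1.0900i → escape time 2
(row=2, col=2): c = -1.2460 + -1.0900i → escape time 3
(row=2, col=3): c = -0.9640 + -1.0900i → escape time 3
(row=2, col=4): c = -0.6820 + -1.0900i → escape time 3
(row=2, col=5): c = -0.4000 + -1.0900i → escape time 4

Answer: 334577
457777
123334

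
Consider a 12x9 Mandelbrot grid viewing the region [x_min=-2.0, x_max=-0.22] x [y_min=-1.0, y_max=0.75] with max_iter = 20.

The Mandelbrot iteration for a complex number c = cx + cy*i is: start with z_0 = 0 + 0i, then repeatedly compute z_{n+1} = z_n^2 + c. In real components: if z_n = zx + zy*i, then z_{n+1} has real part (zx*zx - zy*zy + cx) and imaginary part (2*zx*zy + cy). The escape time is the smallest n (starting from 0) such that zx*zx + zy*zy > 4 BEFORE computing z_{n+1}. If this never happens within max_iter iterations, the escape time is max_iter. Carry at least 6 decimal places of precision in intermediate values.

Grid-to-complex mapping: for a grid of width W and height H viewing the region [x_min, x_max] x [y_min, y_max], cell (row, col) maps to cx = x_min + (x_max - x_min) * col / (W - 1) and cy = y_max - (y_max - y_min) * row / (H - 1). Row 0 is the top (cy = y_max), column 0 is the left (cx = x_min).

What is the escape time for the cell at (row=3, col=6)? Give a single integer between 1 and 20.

z_0 = 0 + 0i, c = -1.0291 + 0.0938i
Iter 1: z = -1.0291 + 0.0938i, |z|^2 = 1.0678
Iter 2: z = 0.0211 + -0.0992i, |z|^2 = 0.0103
Iter 3: z = -1.0385 + 0.0896i, |z|^2 = 1.0865
Iter 4: z = 0.0413 + -0.0923i, |z|^2 = 0.0102
Iter 5: z = -1.0359 + 0.0861i, |z|^2 = 1.0805
Iter 6: z = 0.0366 + -0.0847i, |z|^2 = 0.0085
Iter 7: z = -1.0349 + 0.0876i, |z|^2 = 1.0787
Iter 8: z = 0.0343 + -0.0875i, |z|^2 = 0.0088
Iter 9: z = -1.0356 + 0.0877i, |z|^2 = 1.0801
Iter 10: z = 0.0356 + -0.0880i, |z|^2 = 0.0090
Iter 11: z = -1.0356 + 0.0875i, |z|^2 = 1.0800
Iter 12: z = 0.0356 + -0.0874i, |z|^2 = 0.0089
Iter 13: z = -1.0355 + 0.0875i, |z|^2 = 1.0798
Iter 14: z = 0.0354 + -0.0875i, |z|^2 = 0.0089
Iter 15: z = -1.0355 + 0.0875i, |z|^2 = 1.0799
Iter 16: z = 0.0355 + -0.0876i, |z|^2 = 0.0089
Iter 17: z = -1.0355 + 0.0875i, |z|^2 = 1.0799
Iter 18: z = 0.0355 + -0.0875i, |z|^2 = 0.0089
Iter 19: z = -1.0355 + 0.0875i, |z|^2 = 1.0799

Answer: 20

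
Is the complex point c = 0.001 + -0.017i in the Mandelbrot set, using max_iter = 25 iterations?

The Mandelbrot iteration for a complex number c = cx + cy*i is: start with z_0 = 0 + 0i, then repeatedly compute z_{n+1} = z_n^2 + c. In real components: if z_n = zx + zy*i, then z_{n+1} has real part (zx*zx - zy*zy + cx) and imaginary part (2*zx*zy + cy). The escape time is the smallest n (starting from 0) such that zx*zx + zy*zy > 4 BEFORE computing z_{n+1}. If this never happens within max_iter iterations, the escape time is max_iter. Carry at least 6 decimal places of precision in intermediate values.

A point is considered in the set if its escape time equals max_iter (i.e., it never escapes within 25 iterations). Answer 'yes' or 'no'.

z_0 = 0 + 0i, c = 0.0010 + -0.0170i
Iter 1: z = 0.0010 + -0.0170i, |z|^2 = 0.0003
Iter 2: z = 0.0007 + -0.0170i, |z|^2 = 0.0003
Iter 3: z = 0.0007 + -0.0170i, |z|^2 = 0.0003
Iter 4: z = 0.0007 + -0.0170i, |z|^2 = 0.0003
Iter 5: z = 0.0007 + -0.0170i, |z|^2 = 0.0003
Iter 6: z = 0.0007 + -0.0170i, |z|^2 = 0.0003
Iter 7: z = 0.0007 + -0.0170i, |z|^2 = 0.0003
Iter 8: z = 0.0007 + -0.0170i, |z|^2 = 0.0003
Iter 9: z = 0.0007 + -0.0170i, |z|^2 = 0.0003
Iter 10: z = 0.0007 + -0.0170i, |z|^2 = 0.0003
Iter 11: z = 0.0007 + -0.0170i, |z|^2 = 0.0003
Iter 12: z = 0.0007 + -0.0170i, |z|^2 = 0.0003
Iter 13: z = 0.0007 + -0.0170i, |z|^2 = 0.0003
Iter 14: z = 0.0007 + -0.0170i, |z|^2 = 0.0003
Iter 15: z = 0.0007 + -0.0170i, |z|^2 = 0.0003
Iter 16: z = 0.0007 + -0.0170i, |z|^2 = 0.0003
Iter 17: z = 0.0007 + -0.0170i, |z|^2 = 0.0003
Iter 18: z = 0.0007 + -0.0170i, |z|^2 = 0.0003
Iter 19: z = 0.0007 + -0.0170i, |z|^2 = 0.0003
Iter 20: z = 0.0007 + -0.0170i, |z|^2 = 0.0003
Iter 21: z = 0.0007 + -0.0170i, |z|^2 = 0.0003
Iter 22: z = 0.0007 + -0.0170i, |z|^2 = 0.0003
Iter 23: z = 0.0007 + -0.0170i, |z|^2 = 0.0003
Iter 24: z = 0.0007 + -0.0170i, |z|^2 = 0.0003
Did not escape in 25 iterations → in set

Answer: yes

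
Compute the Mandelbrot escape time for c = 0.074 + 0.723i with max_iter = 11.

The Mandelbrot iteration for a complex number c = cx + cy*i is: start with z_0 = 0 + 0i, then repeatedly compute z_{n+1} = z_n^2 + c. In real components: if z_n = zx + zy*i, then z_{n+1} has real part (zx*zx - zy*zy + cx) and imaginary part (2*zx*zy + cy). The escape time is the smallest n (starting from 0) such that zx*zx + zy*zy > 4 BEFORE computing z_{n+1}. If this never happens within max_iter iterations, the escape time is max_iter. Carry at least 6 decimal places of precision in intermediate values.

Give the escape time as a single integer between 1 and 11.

Answer: 8

Derivation:
z_0 = 0 + 0i, c = 0.0740 + 0.7230i
Iter 1: z = 0.0740 + 0.7230i, |z|^2 = 0.5282
Iter 2: z = -0.4433 + 0.8300i, |z|^2 = 0.8854
Iter 3: z = -0.4184 + -0.0128i, |z|^2 = 0.1753
Iter 4: z = 0.2489 + 0.7337i, |z|^2 = 0.6003
Iter 5: z = -0.4024 + 1.0883i, |z|^2 = 1.3463
Iter 6: z = -0.9484 + -0.1528i, |z|^2 = 0.9229
Iter 7: z = 0.9502 + 1.0128i, |z|^2 = 1.9287
Iter 8: z = -0.0489 + 2.6478i, |z|^2 = 7.0130
Escaped at iteration 8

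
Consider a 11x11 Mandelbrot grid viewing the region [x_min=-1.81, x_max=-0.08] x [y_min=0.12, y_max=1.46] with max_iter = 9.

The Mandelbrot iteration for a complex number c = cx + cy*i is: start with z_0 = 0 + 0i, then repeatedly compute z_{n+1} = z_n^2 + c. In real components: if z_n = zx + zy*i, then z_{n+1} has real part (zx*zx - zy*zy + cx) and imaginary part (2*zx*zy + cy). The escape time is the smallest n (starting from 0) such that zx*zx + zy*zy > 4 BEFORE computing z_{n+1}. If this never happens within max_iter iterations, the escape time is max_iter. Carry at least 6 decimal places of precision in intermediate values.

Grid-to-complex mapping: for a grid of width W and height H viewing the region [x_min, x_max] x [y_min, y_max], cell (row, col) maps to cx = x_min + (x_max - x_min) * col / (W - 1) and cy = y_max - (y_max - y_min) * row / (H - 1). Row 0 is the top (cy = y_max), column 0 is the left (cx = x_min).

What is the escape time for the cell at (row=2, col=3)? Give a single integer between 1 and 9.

z_0 = 0 + 0i, c = -1.2910 + 1.1920i
Iter 1: z = -1.2910 + 1.1920i, |z|^2 = 3.0875
Iter 2: z = -1.0452 + -1.8857i, |z|^2 = 4.6484
Escaped at iteration 2

Answer: 2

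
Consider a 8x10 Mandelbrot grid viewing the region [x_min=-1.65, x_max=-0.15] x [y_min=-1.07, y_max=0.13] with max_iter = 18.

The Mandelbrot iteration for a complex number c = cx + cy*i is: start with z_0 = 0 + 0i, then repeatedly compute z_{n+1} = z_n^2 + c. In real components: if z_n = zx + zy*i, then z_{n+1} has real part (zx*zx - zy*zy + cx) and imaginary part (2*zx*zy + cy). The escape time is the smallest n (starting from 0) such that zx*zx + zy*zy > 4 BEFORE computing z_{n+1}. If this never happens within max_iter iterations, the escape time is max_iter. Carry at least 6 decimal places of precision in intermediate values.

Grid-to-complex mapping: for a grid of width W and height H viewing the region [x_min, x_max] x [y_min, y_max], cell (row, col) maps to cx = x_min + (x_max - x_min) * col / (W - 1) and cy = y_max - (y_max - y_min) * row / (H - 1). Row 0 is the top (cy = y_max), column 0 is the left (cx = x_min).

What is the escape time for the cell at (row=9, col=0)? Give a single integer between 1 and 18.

Answer: 2

Derivation:
z_0 = 0 + 0i, c = -1.6500 + -1.0700i
Iter 1: z = -1.6500 + -1.0700i, |z|^2 = 3.8674
Iter 2: z = -0.0724 + 2.4610i, |z|^2 = 6.0618
Escaped at iteration 2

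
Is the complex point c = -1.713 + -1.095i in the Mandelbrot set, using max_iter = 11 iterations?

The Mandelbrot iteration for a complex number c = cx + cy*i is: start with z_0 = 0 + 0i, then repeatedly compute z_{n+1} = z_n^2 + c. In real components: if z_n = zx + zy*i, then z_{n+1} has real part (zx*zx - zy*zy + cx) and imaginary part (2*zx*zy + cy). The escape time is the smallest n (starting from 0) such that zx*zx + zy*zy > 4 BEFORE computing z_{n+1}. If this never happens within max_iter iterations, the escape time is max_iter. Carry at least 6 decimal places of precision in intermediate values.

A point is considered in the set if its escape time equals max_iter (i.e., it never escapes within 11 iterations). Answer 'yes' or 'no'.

Answer: no

Derivation:
z_0 = 0 + 0i, c = -1.7130 + -1.0950i
Iter 1: z = -1.7130 + -1.0950i, |z|^2 = 4.1334
Escaped at iteration 1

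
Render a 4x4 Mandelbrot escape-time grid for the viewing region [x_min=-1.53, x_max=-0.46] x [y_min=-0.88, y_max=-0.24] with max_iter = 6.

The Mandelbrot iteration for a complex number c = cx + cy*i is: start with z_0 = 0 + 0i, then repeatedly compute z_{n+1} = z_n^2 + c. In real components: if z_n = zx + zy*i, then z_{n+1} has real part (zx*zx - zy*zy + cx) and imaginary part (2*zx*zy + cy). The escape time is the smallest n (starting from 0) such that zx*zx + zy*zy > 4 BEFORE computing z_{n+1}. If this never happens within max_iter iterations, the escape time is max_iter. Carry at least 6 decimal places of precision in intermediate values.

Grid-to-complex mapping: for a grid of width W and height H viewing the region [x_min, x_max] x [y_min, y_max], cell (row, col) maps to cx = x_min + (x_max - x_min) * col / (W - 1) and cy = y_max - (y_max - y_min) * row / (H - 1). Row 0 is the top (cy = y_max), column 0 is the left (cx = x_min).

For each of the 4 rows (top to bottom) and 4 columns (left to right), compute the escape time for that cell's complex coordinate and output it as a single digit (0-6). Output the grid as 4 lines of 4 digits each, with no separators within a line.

(row=0, col=0): c = -1.5300 + -0.2400i → escape time 5
(row=0, col=1): c = -1.1733 + -0.2400i → escape time 6
(row=0, col=2): c = -0.8167 + -0.2400i → escape time 6
(row=0, col=3): c = -0.4600 + -0.2400i → escape time 6
(row=1, col=0): c = -1.5300 + -0.4533i → escape time 3
(row=1, col=1): c = -1.1733 + -0.4533i → escape time 6
(row=1, col=2): c = -0.8167 + -0.4533i → escape time 6
(row=1, col=3): c = -0.4600 + -0.4533i → escape time 6
(row=2, col=0): c = -1.5300 + -0.6667i → escape time 3
(row=2, col=1): c = -1.1733 + -0.6667i → escape time 3
(row=2, col=2): c = -0.8167 + -0.6667i → escape time 5
(row=2, col=3): c = -0.4600 + -0.6667i → escape time 6
(row=3, col=0): c = -1.5300 + -0.8800i → escape time 3
(row=3, col=1): c = -1.1733 + -0.8800i → escape time 3
(row=3, col=2): c = -0.8167 + -0.8800i → escape time 4
(row=3, col=3): c = -0.4600 + -0.8800i → escape time 5

Answer: 5666
3666
3356
3345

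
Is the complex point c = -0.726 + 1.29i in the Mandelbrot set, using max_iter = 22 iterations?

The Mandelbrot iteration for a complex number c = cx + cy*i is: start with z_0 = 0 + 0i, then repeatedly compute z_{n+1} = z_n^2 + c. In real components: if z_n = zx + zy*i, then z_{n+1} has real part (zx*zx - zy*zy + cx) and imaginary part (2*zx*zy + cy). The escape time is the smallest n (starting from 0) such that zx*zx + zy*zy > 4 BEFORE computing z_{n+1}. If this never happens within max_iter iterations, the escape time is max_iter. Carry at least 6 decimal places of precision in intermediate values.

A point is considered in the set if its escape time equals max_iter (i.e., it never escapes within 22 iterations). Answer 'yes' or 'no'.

Answer: no

Derivation:
z_0 = 0 + 0i, c = -0.7260 + 1.2900i
Iter 1: z = -0.7260 + 1.2900i, |z|^2 = 2.1912
Iter 2: z = -1.8630 + -0.5831i, |z|^2 = 3.8108
Iter 3: z = 2.4049 + 3.4626i, |z|^2 = 17.7729
Escaped at iteration 3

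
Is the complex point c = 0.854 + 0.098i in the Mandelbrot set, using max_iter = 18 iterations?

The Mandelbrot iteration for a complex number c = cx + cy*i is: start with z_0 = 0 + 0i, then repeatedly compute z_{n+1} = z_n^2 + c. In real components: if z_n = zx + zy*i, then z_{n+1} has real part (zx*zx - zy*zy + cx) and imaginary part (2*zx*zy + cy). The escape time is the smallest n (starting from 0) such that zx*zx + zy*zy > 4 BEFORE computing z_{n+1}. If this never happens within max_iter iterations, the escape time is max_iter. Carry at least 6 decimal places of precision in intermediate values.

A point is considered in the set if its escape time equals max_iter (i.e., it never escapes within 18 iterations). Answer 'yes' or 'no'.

z_0 = 0 + 0i, c = 0.8540 + 0.0980i
Iter 1: z = 0.8540 + 0.0980i, |z|^2 = 0.7389
Iter 2: z = 1.5737 + 0.2654i, |z|^2 = 2.5470
Iter 3: z = 3.2601 + 0.9333i, |z|^2 = 11.4995
Escaped at iteration 3

Answer: no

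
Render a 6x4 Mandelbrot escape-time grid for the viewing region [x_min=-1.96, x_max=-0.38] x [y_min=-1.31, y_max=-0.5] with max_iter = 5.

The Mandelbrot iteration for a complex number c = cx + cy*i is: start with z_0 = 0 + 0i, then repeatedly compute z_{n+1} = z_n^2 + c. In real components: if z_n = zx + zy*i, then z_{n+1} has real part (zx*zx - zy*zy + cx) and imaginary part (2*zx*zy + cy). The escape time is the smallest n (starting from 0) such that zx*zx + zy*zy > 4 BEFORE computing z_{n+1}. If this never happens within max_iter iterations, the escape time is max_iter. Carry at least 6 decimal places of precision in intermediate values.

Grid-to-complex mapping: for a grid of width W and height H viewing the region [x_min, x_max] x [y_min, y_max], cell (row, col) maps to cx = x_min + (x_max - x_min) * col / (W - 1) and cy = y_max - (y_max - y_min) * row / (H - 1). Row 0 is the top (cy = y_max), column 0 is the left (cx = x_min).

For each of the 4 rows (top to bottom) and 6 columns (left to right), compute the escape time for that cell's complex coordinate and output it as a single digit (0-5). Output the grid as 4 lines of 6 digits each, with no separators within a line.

Answer: 134555
133345
123334
112233

Derivation:
(row=0, col=0): c = -1.9600 + -0.5000i → escape time 1
(row=0, col=1): c = -1.6440 + -0.5000i → escape time 3
(row=0, col=2): c = -1.3280 + -0.5000i → escape time 4
(row=0, col=3): c = -1.0120 + -0.5000i → escape time 5
(row=0, col=4): c = -0.6960 + -0.5000i → escape time 5
(row=0, col=5): c = -0.3800 + -0.5000i → escape time 5
(row=1, col=0): c = -1.9600 + -0.7700i → escape time 1
(row=1, col=1): c = -1.6440 + -0.7700i → escape time 3
(row=1, col=2): c = -1.3280 + -0.7700i → escape time 3
(row=1, col=3): c = -1.0120 + -0.7700i → escape time 3
(row=1, col=4): c = -0.6960 + -0.7700i → escape time 4
(row=1, col=5): c = -0.3800 + -0.7700i → escape time 5
(row=2, col=0): c = -1.9600 + -1.0400i → escape time 1
(row=2, col=1): c = -1.6440 + -1.0400i → escape time 2
(row=2, col=2): c = -1.3280 + -1.0400i → escape time 3
(row=2, col=3): c = -1.0120 + -1.0400i → escape time 3
(row=2, col=4): c = -0.6960 + -1.0400i → escape time 3
(row=2, col=5): c = -0.3800 + -1.0400i → escape time 4
(row=3, col=0): c = -1.9600 + -1.3100i → escape time 1
(row=3, col=1): c = -1.6440 + -1.3100i → escape time 1
(row=3, col=2): c = -1.3280 + -1.3100i → escape time 2
(row=3, col=3): c = -1.0120 + -1.3100i → escape time 2
(row=3, col=4): c = -0.6960 + -1.3100i → escape time 3
(row=3, col=5): c = -0.3800 + -1.3100i → escape time 3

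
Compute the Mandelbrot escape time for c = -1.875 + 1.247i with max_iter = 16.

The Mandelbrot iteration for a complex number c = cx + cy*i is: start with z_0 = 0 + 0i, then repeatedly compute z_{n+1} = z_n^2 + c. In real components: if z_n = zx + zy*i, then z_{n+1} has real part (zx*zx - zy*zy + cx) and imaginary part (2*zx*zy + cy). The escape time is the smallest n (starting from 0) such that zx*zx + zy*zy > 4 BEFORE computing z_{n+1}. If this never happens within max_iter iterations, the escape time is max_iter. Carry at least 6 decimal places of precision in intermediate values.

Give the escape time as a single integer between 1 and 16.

Answer: 1

Derivation:
z_0 = 0 + 0i, c = -1.8750 + 1.2470i
Iter 1: z = -1.8750 + 1.2470i, |z|^2 = 5.0706
Escaped at iteration 1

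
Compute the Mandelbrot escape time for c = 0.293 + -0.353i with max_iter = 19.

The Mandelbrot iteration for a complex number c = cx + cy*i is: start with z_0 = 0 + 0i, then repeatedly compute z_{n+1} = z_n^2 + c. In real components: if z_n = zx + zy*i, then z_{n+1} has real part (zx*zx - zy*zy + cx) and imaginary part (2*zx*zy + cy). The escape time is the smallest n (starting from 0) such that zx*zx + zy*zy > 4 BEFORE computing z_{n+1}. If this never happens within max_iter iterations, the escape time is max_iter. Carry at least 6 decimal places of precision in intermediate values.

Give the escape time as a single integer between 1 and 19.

Answer: 19

Derivation:
z_0 = 0 + 0i, c = 0.2930 + -0.3530i
Iter 1: z = 0.2930 + -0.3530i, |z|^2 = 0.2105
Iter 2: z = 0.2542 + -0.5599i, |z|^2 = 0.3781
Iter 3: z = 0.0442 + -0.6377i, |z|^2 = 0.4086
Iter 4: z = -0.1117 + -0.4094i, |z|^2 = 0.1801
Iter 5: z = 0.1379 + -0.2616i, |z|^2 = 0.0874
Iter 6: z = 0.2436 + -0.4251i, |z|^2 = 0.2401
Iter 7: z = 0.1716 + -0.5601i, |z|^2 = 0.3432
Iter 8: z = 0.0087 + -0.5452i, |z|^2 = 0.2974
Iter 9: z = -0.0042 + -0.3625i, |z|^2 = 0.1314
Iter 10: z = 0.1616 + -0.3500i, |z|^2 = 0.1486
Iter 11: z = 0.1967 + -0.4661i, |z|^2 = 0.2559
Iter 12: z = 0.1144 + -0.5363i, |z|^2 = 0.3007
Iter 13: z = 0.0184 + -0.4757i, |z|^2 = 0.2267
Iter 14: z = 0.0670 + -0.3705i, |z|^2 = 0.1418
Iter 15: z = 0.1602 + -0.4027i, |z|^2 = 0.1878
Iter 16: z = 0.1565 + -0.4820i, |z|^2 = 0.2568
Iter 17: z = 0.0852 + -0.5039i, |z|^2 = 0.2611
Iter 18: z = 0.0464 + -0.4388i, |z|^2 = 0.1947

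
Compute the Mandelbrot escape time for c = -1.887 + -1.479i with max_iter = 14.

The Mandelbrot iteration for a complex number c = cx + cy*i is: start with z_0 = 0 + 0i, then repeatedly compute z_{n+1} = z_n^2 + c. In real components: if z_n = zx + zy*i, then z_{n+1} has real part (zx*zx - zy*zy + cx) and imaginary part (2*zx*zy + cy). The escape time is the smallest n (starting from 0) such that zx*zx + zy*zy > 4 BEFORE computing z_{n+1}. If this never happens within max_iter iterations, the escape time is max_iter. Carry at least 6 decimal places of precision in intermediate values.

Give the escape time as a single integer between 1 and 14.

Answer: 1

Derivation:
z_0 = 0 + 0i, c = -1.8870 + -1.4790i
Iter 1: z = -1.8870 + -1.4790i, |z|^2 = 5.7482
Escaped at iteration 1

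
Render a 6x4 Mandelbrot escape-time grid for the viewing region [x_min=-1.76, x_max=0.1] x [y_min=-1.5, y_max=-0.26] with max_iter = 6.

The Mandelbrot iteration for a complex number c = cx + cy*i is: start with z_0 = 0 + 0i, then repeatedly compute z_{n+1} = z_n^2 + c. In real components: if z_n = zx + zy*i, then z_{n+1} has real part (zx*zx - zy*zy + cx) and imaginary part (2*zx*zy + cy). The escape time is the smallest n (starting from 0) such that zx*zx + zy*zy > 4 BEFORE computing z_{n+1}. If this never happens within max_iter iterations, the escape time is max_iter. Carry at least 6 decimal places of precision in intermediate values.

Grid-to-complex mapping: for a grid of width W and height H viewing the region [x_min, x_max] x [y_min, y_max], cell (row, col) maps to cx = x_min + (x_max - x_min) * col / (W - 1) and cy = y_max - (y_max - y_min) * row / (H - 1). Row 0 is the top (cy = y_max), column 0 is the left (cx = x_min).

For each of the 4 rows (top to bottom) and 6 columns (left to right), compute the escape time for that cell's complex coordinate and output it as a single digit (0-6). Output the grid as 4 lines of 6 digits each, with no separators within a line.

(row=0, col=0): c = -1.7600 + -0.2600i → escape time 4
(row=0, col=1): c = -1.3880 + -0.2600i → escape time 6
(row=0, col=2): c = -1.0160 + -0.2600i → escape time 6
(row=0, col=3): c = -0.6440 + -0.2600i → escape time 6
(row=0, col=4): c = -0.2720 + -0.2600i → escape time 6
(row=0, col=5): c = 0.1000 + -0.2600i → escape time 6
(row=1, col=0): c = -1.7600 + -0.6733i → escape time 3
(row=1, col=1): c = -1.3880 + -0.6733i → escape time 3
(row=1, col=2): c = -1.0160 + -0.6733i → escape time 4
(row=1, col=3): c = -0.6440 + -0.6733i → escape time 6
(row=1, col=4): c = -0.2720 + -0.6733i → escape time 6
(row=1, col=5): c = 0.1000 + -0.6733i → escape time 6
(row=2, col=0): c = -1.7600 + -1.0867i → escape time 1
(row=2, col=1): c = -1.3880 + -1.0867i → escape time 2
(row=2, col=2): c = -1.0160 + -1.0867i → escape time 3
(row=2, col=3): c = -0.6440 + -1.0867i → escape time 3
(row=2, col=4): c = -0.2720 + -1.0867i → escape time 5
(row=2, col=5): c = 0.1000 + -1.0867i → escape time 4
(row=3, col=0): c = -1.7600 + -1.5000i → escape time 1
(row=3, col=1): c = -1.3880 + -1.5000i → escape time 1
(row=3, col=2): c = -1.0160 + -1.5000i → escape time 2
(row=3, col=3): c = -0.6440 + -1.5000i → escape time 2
(row=3, col=4): c = -0.2720 + -1.5000i → escape time 2
(row=3, col=5): c = 0.1000 + -1.5000i → escape time 2

Answer: 466666
334666
123354
112222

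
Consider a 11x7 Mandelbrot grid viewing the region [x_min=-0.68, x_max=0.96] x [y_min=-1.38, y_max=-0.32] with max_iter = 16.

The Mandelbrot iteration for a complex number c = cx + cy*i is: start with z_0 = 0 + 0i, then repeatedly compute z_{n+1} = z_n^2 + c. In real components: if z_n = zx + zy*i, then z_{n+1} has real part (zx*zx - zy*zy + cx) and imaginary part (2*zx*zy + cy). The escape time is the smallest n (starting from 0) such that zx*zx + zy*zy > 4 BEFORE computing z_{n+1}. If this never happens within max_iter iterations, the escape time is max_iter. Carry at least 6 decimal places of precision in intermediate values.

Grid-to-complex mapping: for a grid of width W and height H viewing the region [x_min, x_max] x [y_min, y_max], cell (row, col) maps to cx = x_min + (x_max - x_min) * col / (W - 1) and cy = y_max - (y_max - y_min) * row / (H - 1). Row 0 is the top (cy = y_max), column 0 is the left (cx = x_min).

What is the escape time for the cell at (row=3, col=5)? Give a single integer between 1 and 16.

Answer: 5

Derivation:
z_0 = 0 + 0i, c = 0.1400 + -0.8500i
Iter 1: z = 0.1400 + -0.8500i, |z|^2 = 0.7421
Iter 2: z = -0.5629 + -1.0880i, |z|^2 = 1.5006
Iter 3: z = -0.7269 + 0.3749i, |z|^2 = 0.6689
Iter 4: z = 0.5278 + -1.3950i, |z|^2 = 2.2246
Iter 5: z = -1.5273 + -2.3226i, |z|^2 = 7.7275
Escaped at iteration 5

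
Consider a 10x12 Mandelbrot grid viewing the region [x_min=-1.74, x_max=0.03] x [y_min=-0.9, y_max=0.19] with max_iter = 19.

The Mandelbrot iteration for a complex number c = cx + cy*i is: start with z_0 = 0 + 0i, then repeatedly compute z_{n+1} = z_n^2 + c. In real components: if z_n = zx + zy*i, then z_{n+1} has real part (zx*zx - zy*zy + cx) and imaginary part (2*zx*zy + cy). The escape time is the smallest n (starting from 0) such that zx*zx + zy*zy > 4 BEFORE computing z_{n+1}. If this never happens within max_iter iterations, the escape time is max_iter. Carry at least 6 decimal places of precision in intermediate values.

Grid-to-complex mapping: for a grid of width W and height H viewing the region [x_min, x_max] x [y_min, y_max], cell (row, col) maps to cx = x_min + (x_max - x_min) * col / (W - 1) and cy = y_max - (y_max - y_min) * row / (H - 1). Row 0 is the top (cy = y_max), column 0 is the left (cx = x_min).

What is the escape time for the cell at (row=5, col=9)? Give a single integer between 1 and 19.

Answer: 19

Derivation:
z_0 = 0 + 0i, c = 0.0300 + -0.3055i
Iter 1: z = 0.0300 + -0.3055i, |z|^2 = 0.0942
Iter 2: z = -0.0624 + -0.3238i, |z|^2 = 0.1087
Iter 3: z = -0.0709 + -0.2650i, |z|^2 = 0.0753
Iter 4: z = -0.0352 + -0.2678i, |z|^2 = 0.0730
Iter 5: z = -0.0405 + -0.2866i, |z|^2 = 0.0838
Iter 6: z = -0.0505 + -0.2822i, |z|^2 = 0.0822
Iter 7: z = -0.0471 + -0.2770i, |z|^2 = 0.0789
Iter 8: z = -0.0445 + -0.2794i, |z|^2 = 0.0800
Iter 9: z = -0.0461 + -0.2806i, |z|^2 = 0.0809
Iter 10: z = -0.0466 + -0.2796i, |z|^2 = 0.0804
Iter 11: z = -0.0460 + -0.2794i, |z|^2 = 0.0802
Iter 12: z = -0.0459 + -0.2797i, |z|^2 = 0.0804
Iter 13: z = -0.0461 + -0.2798i, |z|^2 = 0.0804
Iter 14: z = -0.0461 + -0.2796i, |z|^2 = 0.0803
Iter 15: z = -0.0461 + -0.2797i, |z|^2 = 0.0803
Iter 16: z = -0.0461 + -0.2797i, |z|^2 = 0.0803
Iter 17: z = -0.0461 + -0.2797i, |z|^2 = 0.0803
Iter 18: z = -0.0461 + -0.2797i, |z|^2 = 0.0803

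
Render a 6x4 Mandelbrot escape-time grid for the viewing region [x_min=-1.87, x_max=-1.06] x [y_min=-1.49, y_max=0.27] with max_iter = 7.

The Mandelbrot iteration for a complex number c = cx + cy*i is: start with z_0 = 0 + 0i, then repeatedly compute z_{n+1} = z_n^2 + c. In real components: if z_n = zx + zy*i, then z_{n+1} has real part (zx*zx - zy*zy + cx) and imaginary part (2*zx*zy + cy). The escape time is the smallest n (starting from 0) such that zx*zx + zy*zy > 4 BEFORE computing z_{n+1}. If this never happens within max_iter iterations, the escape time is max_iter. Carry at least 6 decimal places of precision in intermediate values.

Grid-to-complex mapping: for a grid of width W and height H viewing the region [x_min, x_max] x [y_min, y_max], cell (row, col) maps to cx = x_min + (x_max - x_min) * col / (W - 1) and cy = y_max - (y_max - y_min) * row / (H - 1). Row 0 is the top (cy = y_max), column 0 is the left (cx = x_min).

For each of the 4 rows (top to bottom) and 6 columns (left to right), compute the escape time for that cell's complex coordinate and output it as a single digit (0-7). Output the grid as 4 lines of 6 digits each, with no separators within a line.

(row=0, col=0): c = -1.8700 + 0.2700i → escape time 3
(row=0, col=1): c = -1.7080 + 0.2700i → escape time 4
(row=0, col=2): c = -1.5460 + 0.2700i → escape time 5
(row=0, col=3): c = -1.3840 + 0.2700i → escape time 6
(row=0, col=4): c = -1.2220 + 0.2700i → escape time 7
(row=0, col=5): c = -1.0600 + 0.2700i → escape time 7
(row=1, col=0): c = -1.8700 + -0.3167i → escape time 3
(row=1, col=1): c = -1.7080 + -0.3167i → escape time 4
(row=1, col=2): c = -1.5460 + -0.3167i → escape time 4
(row=1, col=3): c = -1.3840 + -0.3167i → escape time 5
(row=1, col=4): c = -1.2220 + -0.3167i → escape time 7
(row=1, col=5): c = -1.0600 + -0.3167i → escape time 7
(row=2, col=0): c = -1.8700 + -0.9033i → escape time 1
(row=2, col=1): c = -1.7080 + -0.9033i → escape time 2
(row=2, col=2): c = -1.5460 + -0.9033i → escape time 3
(row=2, col=3): c = -1.3840 + -0.9033i → escape time 3
(row=2, col=4): c = -1.2220 + -0.9033i → escape time 3
(row=2, col=5): c = -1.0600 + -0.9033i → escape time 3
(row=3, col=0): c = -1.8700 + -1.4900i → escape time 1
(row=3, col=1): c = -1.7080 + -1.4900i → escape time 1
(row=3, col=2): c = -1.5460 + -1.4900i → escape time 1
(row=3, col=3): c = -1.3840 + -1.4900i → escape time 1
(row=3, col=4): c = -1.2220 + -1.4900i → escape time 2
(row=3, col=5): c = -1.0600 + -1.4900i → escape time 2

Answer: 345677
344577
123333
111122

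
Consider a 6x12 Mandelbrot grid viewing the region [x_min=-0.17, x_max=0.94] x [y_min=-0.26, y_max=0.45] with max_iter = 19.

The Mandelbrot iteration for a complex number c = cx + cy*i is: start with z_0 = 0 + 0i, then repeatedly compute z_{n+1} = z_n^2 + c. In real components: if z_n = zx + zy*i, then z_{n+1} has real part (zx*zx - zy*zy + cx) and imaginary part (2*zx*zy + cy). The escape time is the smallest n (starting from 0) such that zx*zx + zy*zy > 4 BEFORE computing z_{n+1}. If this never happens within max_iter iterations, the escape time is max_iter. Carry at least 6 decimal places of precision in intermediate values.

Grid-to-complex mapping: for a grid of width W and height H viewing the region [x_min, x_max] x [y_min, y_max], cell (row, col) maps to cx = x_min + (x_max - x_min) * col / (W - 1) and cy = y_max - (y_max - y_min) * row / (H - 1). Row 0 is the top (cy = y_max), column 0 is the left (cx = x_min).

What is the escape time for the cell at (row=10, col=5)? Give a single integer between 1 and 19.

z_0 = 0 + 0i, c = 0.9400 + -0.1955i
Iter 1: z = 0.9400 + -0.1955i, |z|^2 = 0.9218
Iter 2: z = 1.7854 + -0.5629i, |z|^2 = 3.5045
Iter 3: z = 3.8108 + -2.2055i, |z|^2 = 19.3862
Escaped at iteration 3

Answer: 3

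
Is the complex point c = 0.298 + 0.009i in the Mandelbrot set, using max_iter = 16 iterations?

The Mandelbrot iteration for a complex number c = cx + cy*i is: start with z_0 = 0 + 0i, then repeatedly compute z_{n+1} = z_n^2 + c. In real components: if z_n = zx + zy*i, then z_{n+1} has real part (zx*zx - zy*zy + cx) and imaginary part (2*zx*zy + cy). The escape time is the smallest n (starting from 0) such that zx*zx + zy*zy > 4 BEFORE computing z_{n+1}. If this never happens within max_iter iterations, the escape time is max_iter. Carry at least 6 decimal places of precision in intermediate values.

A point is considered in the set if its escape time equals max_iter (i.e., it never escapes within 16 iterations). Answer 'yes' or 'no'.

Answer: no

Derivation:
z_0 = 0 + 0i, c = 0.2980 + 0.0090i
Iter 1: z = 0.2980 + 0.0090i, |z|^2 = 0.0889
Iter 2: z = 0.3867 + 0.0144i, |z|^2 = 0.1498
Iter 3: z = 0.4473 + 0.0201i, |z|^2 = 0.2005
Iter 4: z = 0.4977 + 0.0270i, |z|^2 = 0.2484
Iter 5: z = 0.5450 + 0.0359i, |z|^2 = 0.2983
Iter 6: z = 0.5937 + 0.0481i, |z|^2 = 0.3548
Iter 7: z = 0.6482 + 0.0661i, |z|^2 = 0.4245
Iter 8: z = 0.7138 + 0.0947i, |z|^2 = 0.5185
Iter 9: z = 0.7985 + 0.1442i, |z|^2 = 0.6585
Iter 10: z = 0.9149 + 0.2393i, |z|^2 = 0.8942
Iter 11: z = 1.0777 + 0.4469i, |z|^2 = 1.3611
Iter 12: z = 1.2598 + 0.9722i, |z|^2 = 2.5321
Iter 13: z = 0.9399 + 2.4584i, |z|^2 = 6.9272
Escaped at iteration 13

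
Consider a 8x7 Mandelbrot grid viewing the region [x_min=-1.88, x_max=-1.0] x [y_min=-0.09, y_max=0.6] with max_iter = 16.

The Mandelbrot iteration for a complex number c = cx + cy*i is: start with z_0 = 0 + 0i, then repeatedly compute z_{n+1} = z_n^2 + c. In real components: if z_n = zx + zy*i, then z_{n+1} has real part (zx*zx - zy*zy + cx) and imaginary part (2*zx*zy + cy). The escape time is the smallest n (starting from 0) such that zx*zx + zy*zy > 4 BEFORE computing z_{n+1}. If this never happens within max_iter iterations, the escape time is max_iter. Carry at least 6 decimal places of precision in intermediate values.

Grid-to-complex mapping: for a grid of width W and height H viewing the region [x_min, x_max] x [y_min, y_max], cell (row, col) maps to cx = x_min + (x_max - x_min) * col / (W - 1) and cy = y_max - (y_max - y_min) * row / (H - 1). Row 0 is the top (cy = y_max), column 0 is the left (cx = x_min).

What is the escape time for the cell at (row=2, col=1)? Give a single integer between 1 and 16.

z_0 = 0 + 0i, c = -1.7543 + 0.3700i
Iter 1: z = -1.7543 + 0.3700i, |z|^2 = 3.2144
Iter 2: z = 1.1863 + -0.9282i, |z|^2 = 2.2689
Iter 3: z = -1.2084 + -1.8322i, |z|^2 = 4.8173
Escaped at iteration 3

Answer: 3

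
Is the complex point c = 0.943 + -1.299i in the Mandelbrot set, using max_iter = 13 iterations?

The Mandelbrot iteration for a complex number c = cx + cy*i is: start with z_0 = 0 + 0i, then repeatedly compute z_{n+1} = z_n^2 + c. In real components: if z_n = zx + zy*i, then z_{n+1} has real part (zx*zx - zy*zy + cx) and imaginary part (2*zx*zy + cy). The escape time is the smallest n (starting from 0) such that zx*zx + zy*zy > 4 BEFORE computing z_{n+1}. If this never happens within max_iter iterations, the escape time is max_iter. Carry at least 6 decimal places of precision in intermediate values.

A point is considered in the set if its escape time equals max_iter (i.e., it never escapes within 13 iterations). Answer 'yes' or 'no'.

Answer: no

Derivation:
z_0 = 0 + 0i, c = 0.9430 + -1.2990i
Iter 1: z = 0.9430 + -1.2990i, |z|^2 = 2.5766
Iter 2: z = 0.1448 + -3.7489i, |z|^2 = 14.0753
Escaped at iteration 2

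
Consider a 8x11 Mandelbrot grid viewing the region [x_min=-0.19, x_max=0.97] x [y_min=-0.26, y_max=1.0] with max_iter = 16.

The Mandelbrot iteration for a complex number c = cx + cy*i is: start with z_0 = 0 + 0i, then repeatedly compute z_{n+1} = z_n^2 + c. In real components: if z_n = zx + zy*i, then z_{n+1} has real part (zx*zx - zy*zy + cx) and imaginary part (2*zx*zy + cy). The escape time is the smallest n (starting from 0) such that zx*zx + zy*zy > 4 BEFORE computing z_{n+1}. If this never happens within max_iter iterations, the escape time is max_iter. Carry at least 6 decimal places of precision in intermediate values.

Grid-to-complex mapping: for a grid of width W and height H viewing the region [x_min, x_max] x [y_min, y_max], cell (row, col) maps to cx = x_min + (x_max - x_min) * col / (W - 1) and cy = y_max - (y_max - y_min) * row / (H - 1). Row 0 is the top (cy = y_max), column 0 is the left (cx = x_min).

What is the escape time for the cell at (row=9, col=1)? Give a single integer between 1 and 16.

Answer: 16

Derivation:
z_0 = 0 + 0i, c = -0.0243 + -0.1340i
Iter 1: z = -0.0243 + -0.1340i, |z|^2 = 0.0185
Iter 2: z = -0.0417 + -0.1275i, |z|^2 = 0.0180
Iter 3: z = -0.0388 + -0.1234i, |z|^2 = 0.0167
Iter 4: z = -0.0380 + -0.1244i, |z|^2 = 0.0169
Iter 5: z = -0.0383 + -0.1245i, |z|^2 = 0.0170
Iter 6: z = -0.0383 + -0.1245i, |z|^2 = 0.0170
Iter 7: z = -0.0383 + -0.1245i, |z|^2 = 0.0170
Iter 8: z = -0.0383 + -0.1245i, |z|^2 = 0.0170
Iter 9: z = -0.0383 + -0.1245i, |z|^2 = 0.0170
Iter 10: z = -0.0383 + -0.1245i, |z|^2 = 0.0170
Iter 11: z = -0.0383 + -0.1245i, |z|^2 = 0.0170
Iter 12: z = -0.0383 + -0.1245i, |z|^2 = 0.0170
Iter 13: z = -0.0383 + -0.1245i, |z|^2 = 0.0170
Iter 14: z = -0.0383 + -0.1245i, |z|^2 = 0.0170
Iter 15: z = -0.0383 + -0.1245i, |z|^2 = 0.0170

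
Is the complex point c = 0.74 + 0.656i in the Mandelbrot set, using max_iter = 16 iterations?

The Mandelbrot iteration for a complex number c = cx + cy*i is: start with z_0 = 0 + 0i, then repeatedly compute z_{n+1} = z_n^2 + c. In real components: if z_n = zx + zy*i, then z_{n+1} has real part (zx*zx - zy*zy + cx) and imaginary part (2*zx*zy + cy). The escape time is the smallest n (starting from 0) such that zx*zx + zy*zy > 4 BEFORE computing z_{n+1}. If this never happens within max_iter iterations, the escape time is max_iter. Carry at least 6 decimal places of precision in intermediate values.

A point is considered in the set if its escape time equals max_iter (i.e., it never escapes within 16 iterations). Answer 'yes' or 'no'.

Answer: no

Derivation:
z_0 = 0 + 0i, c = 0.7400 + 0.6560i
Iter 1: z = 0.7400 + 0.6560i, |z|^2 = 0.9779
Iter 2: z = 0.8573 + 1.6269i, |z|^2 = 3.3816
Iter 3: z = -1.1718 + 3.4453i, |z|^2 = 13.2435
Escaped at iteration 3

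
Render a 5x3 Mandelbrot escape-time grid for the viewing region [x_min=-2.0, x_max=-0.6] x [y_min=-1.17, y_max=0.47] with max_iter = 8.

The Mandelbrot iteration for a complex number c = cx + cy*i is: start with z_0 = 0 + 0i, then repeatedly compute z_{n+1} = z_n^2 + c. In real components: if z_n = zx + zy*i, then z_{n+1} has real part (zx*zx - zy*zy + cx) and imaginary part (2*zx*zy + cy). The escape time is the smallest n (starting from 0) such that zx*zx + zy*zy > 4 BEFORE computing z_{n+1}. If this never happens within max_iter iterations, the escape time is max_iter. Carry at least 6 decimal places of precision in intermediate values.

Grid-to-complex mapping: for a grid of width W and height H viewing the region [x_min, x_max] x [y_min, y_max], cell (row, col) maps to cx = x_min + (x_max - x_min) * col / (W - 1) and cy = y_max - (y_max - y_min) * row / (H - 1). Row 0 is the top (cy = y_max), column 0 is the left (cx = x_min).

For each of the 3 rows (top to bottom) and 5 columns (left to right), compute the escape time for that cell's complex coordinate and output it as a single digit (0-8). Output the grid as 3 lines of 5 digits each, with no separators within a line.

(row=0, col=0): c = -2.0000 + 0.4700i → escape time 1
(row=0, col=1): c = -1.6500 + 0.4700i → escape time 3
(row=0, col=2): c = -1.3000 + 0.4700i → escape time 4
(row=0, col=3): c = -0.9500 + 0.4700i → escape time 5
(row=0, col=4): c = -0.6000 + 0.4700i → escape time 8
(row=1, col=0): c = -2.0000 + -0.3500i → escape time 1
(row=1, col=1): c = -1.6500 + -0.3500i → escape time 4
(row=1, col=2): c = -1.3000 + -0.3500i → escape time 7
(row=1, col=3): c = -0.9500 + -0.3500i → escape time 8
(row=1, col=4): c = -0.6000 + -0.3500i → escape time 8
(row=2, col=0): c = -2.0000 + -1.1700i → escape time 1
(row=2, col=1): c = -1.6500 + -1.1700i → escape time 1
(row=2, col=2): c = -1.3000 + -1.1700i → escape time 2
(row=2, col=3): c = -0.9500 + -1.1700i → escape time 3
(row=2, col=4): c = -0.6000 + -1.1700i → escape time 3

Answer: 13458
14788
11233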